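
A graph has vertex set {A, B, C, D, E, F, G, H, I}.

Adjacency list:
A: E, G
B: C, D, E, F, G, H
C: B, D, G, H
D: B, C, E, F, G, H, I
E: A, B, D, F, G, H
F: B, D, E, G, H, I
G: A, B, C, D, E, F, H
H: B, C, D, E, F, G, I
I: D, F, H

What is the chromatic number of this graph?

B, D, E, F, G, H are pairwise adjacent (a clique of size 6), so at least 6 colors are needed.
6 colors suffice: color 1 → {G, I}; color 2 → {A, D}; color 3 → {H}; color 4 → {C, E}; color 5 → {F}; color 6 → {B}. Every edge joins two different colors.

6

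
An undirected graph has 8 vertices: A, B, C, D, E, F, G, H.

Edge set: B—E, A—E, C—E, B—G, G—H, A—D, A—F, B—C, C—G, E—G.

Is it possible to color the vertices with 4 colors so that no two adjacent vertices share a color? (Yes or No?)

Yes

The chromatic number is 4. B, C, E, G are mutually adjacent (a clique of size 4), so at least 4 colors are needed.
A valid assignment using 4 colors: A=1, B=3, C=4, D=2, E=2, F=2, G=1, H=2.
That is already a proper 4-coloring.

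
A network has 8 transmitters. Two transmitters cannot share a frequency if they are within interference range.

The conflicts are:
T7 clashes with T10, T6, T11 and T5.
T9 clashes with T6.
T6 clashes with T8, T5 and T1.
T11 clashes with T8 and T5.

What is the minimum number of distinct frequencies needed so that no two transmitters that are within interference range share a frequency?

3

T7, T6, T5 are mutually in conflict, so at least 3 frequencies are needed.
3 frequencies suffice: frequency 1 → {T10, T6, T11}; frequency 2 → {T7, T9, T8, T1}; frequency 3 → {T5}. No two conflicting transmitters share a frequency.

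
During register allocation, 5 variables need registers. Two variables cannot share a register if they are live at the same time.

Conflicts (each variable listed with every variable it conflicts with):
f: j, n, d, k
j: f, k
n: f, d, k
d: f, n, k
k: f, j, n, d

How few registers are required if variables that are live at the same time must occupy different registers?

4

f, n, d, k all conflict with each other, so at least 4 registers are needed.
Using 4 registers: f=2, j=3, n=3, d=4, k=1. No two conflicting variables share a register.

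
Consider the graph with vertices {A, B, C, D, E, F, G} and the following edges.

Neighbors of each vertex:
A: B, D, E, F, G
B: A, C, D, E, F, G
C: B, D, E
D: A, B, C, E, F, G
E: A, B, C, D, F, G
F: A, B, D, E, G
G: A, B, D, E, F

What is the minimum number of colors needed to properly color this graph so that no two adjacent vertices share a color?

6

A, B, D, E, F, G are pairwise adjacent (a clique of size 6), so at least 6 colors are needed.
6 colors suffice: color 1 → {B}; color 2 → {D}; color 3 → {E}; color 4 → {C, G}; color 5 → {F}; color 6 → {A}. Each edge has distinct colors on its endpoints.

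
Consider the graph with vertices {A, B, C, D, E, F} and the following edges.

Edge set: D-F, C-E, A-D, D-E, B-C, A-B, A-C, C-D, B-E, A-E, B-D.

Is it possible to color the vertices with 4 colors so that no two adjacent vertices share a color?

A, B, C, D, E are pairwise adjacent (a clique of size 5), so at least 5 colors are needed.
So 4 colors are not enough.

No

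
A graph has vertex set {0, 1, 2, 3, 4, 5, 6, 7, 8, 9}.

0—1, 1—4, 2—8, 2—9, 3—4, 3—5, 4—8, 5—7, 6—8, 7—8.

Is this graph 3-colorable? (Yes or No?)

Yes

The chromatic number is 3. The cycle 5-3-4-8-7-5 has odd length 5, so it cannot be 2-colored; at least 3 colors are needed.
A valid assignment using 3 colors: 0=blue, 1=red, 2=blue, 3=red, 4=blue, 5=green, 6=blue, 7=blue, 8=red, 9=red.
That is already a proper 3-coloring.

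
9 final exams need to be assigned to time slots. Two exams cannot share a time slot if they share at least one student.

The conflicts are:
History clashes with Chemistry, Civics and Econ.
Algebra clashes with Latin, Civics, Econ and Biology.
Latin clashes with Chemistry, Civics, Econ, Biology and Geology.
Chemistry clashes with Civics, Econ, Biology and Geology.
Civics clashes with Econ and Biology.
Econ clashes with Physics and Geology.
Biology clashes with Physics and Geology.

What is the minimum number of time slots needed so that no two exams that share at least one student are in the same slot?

Latin, Chemistry, Econ, Geology are mutually in conflict, so at least 4 time slots are needed.
4 time slots suffice: time slot 1 → {Econ, Biology}; time slot 2 → {Algebra, Chemistry, Physics}; time slot 3 → {Civics, Geology}; time slot 4 → {History, Latin}. Each listed conflict is separated.

4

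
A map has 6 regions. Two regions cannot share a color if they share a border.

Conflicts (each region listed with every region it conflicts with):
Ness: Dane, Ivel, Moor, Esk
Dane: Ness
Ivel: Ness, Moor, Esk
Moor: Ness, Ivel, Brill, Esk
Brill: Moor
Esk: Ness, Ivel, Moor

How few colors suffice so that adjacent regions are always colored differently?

Ness, Ivel, Moor, Esk are mutually in conflict, so at least 4 colors are needed.
4 colors suffice: Ness=1, Dane=2, Ivel=4, Moor=2, Brill=1, Esk=3. No two conflicting regions share a color.

4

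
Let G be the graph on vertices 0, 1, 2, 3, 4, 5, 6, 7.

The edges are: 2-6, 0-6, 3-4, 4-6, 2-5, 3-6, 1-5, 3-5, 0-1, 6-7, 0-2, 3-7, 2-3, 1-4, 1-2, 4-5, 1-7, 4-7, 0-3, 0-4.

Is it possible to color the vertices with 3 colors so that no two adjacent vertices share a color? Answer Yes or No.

No

0, 2, 3, 6 are mutually adjacent (a clique of size 4), so at least 4 colors are needed.
So 3 colors are not enough.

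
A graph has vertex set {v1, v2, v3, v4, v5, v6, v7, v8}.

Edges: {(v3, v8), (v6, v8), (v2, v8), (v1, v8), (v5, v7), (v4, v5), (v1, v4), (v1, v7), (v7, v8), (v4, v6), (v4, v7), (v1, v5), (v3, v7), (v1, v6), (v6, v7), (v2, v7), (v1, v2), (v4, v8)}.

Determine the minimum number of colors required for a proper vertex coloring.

5

v1, v4, v6, v7, v8 form a clique, so at least 5 colors are needed.
5 colors suffice: v1=2, v2=4, v3=2, v4=4, v5=3, v6=5, v7=1, v8=3. Every edge joins two different colors.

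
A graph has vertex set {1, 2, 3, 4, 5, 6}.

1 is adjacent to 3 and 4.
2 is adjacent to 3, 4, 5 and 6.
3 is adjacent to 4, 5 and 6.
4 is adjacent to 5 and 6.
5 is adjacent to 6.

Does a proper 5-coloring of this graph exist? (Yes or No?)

Yes

The chromatic number is 5. 2, 3, 4, 5, 6 are mutually adjacent (a clique of size 5), so at least 5 colors are needed.
A valid assignment using 5 colors: 1=green, 2=purple, 3=blue, 4=red, 5=green, 6=yellow.
That is already a proper 5-coloring.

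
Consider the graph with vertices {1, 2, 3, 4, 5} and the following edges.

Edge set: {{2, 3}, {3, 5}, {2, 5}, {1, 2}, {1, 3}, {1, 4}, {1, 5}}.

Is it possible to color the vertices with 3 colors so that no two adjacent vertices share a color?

1, 2, 3, 5 form a clique, so at least 4 colors are needed.
So 3 colors are not enough.

No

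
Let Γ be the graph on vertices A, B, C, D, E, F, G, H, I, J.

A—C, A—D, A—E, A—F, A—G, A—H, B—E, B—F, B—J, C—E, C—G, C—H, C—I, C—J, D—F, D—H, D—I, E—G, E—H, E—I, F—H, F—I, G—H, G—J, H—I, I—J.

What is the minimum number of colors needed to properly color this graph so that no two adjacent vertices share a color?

A, C, E, G, H are pairwise adjacent (a clique of size 5), so at least 5 colors are needed.
5 colors suffice: color 1 → {H, J}; color 2 → {A, B, I}; color 3 → {E, F}; color 4 → {C, D}; color 5 → {G}. No two adjacent vertices share a color.

5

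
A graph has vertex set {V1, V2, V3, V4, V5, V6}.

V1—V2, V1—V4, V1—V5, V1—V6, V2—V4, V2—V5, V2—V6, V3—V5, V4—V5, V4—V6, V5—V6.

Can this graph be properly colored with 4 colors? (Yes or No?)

V1, V2, V4, V5, V6 are mutually adjacent (a clique of size 5), so at least 5 colors are needed.
So 4 colors are not enough.

No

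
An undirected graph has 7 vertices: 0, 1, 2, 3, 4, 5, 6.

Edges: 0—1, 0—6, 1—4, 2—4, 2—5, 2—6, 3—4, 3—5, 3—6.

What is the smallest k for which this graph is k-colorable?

The cycle 1-0-6-2-4-1 has odd length 5, so it cannot be 2-colored; at least 3 colors are needed.
3 colors suffice: color red → {4, 5, 6}; color blue → {0, 2, 3}; color green → {1}. Each edge has distinct colors on its endpoints.

3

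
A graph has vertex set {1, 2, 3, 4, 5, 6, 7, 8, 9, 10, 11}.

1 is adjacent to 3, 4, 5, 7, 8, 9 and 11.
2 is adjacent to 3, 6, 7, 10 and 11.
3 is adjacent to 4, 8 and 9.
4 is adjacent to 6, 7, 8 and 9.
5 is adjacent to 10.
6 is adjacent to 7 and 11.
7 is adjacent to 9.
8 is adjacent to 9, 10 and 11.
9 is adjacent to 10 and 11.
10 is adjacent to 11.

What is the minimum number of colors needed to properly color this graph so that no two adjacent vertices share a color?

5

1, 3, 4, 8, 9 form a clique, so at least 5 colors are needed.
5 colors suffice: color red → {2, 5, 9}; color blue → {1, 6, 10}; color green → {7, 8}; color yellow → {4, 11}; color purple → {3}. Every edge joins two different colors.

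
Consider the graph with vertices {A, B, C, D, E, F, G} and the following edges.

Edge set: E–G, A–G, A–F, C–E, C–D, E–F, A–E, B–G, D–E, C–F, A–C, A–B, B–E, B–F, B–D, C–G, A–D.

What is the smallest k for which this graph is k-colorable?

A, C, E, F are pairwise adjacent (a clique of size 4), so at least 4 colors are needed.
4 colors suffice: color 1 → {E}; color 2 → {A}; color 3 → {B, C}; color 4 → {D, F, G}. Each edge has distinct colors on its endpoints.

4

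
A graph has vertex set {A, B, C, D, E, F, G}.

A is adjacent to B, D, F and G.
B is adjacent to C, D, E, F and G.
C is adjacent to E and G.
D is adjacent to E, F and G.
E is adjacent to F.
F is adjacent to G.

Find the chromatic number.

A, B, D, F, G are mutually adjacent (a clique of size 5), so at least 5 colors are needed.
5 colors suffice: A=purple, B=red, C=green, D=yellow, E=blue, F=green, G=blue. Every edge joins two different colors.

5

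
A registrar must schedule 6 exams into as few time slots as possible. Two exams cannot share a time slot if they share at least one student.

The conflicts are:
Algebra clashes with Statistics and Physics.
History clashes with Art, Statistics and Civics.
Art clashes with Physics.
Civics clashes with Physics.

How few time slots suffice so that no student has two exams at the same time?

The cycle Statistics-History-Art-Physics-Algebra-Statistics has odd length 5, so it cannot be 2-colored; at least 3 time slots are needed.
3 time slots suffice: Algebra=2, History=1, Art=2, Statistics=3, Civics=2, Physics=1. No two conflicting exams share a time slot.

3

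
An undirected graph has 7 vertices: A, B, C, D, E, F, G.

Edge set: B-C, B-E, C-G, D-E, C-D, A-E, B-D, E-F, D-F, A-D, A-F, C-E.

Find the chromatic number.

B, C, D, E are mutually adjacent (a clique of size 4), so at least 4 colors are needed.
4 colors suffice: color 1 → {D, G}; color 2 → {E}; color 3 → {C, F}; color 4 → {A, B}. Each edge has distinct colors on its endpoints.

4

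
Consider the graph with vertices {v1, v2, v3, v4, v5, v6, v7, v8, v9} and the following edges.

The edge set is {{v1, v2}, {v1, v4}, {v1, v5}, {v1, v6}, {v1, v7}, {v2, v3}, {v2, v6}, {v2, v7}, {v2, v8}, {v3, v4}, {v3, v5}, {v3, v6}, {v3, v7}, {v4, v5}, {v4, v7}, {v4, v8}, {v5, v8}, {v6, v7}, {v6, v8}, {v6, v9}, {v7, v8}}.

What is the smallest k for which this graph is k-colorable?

4

v2, v3, v6, v7 are mutually adjacent (a clique of size 4), so at least 4 colors are needed.
One proper 4-coloring: v1=4, v2=3, v3=4, v4=2, v5=1, v6=2, v7=1, v8=4, v9=1. Each edge has distinct colors on its endpoints.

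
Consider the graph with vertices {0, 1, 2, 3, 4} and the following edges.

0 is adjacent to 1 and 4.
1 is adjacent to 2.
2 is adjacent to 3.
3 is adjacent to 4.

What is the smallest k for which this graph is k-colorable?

The cycle 4-3-2-1-0-4 has odd length 5, so it cannot be 2-colored; at least 3 colors are needed.
A valid assignment using 3 colors: 0=b, 1=c, 2=a, 3=b, 4=a. Each edge has distinct colors on its endpoints.

3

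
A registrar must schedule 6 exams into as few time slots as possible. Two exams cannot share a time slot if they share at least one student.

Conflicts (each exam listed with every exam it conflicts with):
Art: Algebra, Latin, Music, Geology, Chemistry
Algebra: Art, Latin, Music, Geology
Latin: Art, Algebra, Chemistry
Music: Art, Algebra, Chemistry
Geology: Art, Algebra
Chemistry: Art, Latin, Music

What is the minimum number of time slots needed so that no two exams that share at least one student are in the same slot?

3

Art, Music, Chemistry all conflict with each other, so at least 3 time slots are needed.
A valid assignment using 3 time slots: Art=1, Algebra=2, Latin=3, Music=3, Geology=3, Chemistry=2. Every pair that conflicts lands in different time slots.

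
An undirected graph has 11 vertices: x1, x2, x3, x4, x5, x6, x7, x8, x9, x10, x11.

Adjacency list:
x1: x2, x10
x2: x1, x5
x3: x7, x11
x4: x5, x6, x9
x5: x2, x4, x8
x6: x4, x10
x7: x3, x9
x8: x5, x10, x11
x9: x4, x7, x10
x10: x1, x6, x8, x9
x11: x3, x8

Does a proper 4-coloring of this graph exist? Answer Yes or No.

The chromatic number is 3. The cycle x8-x10-x1-x2-x5-x8 has odd length 5, so it cannot be 2-colored; at least 3 colors are needed.
3 colors suffice: color 1 → {x5, x7, x10, x11}; color 2 → {x1, x3, x4, x8}; color 3 → {x2, x6, x9}.
Since 4 ≥ 3, a proper 4-coloring certainly exists.

Yes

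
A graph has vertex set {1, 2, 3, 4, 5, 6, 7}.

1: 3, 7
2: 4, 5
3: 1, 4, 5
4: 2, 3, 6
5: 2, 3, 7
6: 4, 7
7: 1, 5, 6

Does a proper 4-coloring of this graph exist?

Yes

The chromatic number is 3. The cycle 3-1-7-6-4-3 has odd length 5, so it cannot be 2-colored; at least 3 colors are needed.
3 colors suffice: 1=b, 2=c, 3=c, 4=a, 5=b, 6=b, 7=a.
Since 4 ≥ 3, a proper 4-coloring certainly exists.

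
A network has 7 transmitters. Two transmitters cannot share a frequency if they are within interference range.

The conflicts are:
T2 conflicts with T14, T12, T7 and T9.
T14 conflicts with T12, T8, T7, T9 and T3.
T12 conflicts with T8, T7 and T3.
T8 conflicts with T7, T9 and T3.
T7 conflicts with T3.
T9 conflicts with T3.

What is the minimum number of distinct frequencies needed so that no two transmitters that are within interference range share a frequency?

5

T14, T12, T8, T7, T3 all conflict with each other, so at least 5 frequencies are needed.
5 frequencies suffice: frequency 1 → {T14}; frequency 2 → {T2, T3}; frequency 3 → {T8}; frequency 4 → {T12, T9}; frequency 5 → {T7}. No two conflicting transmitters share a frequency.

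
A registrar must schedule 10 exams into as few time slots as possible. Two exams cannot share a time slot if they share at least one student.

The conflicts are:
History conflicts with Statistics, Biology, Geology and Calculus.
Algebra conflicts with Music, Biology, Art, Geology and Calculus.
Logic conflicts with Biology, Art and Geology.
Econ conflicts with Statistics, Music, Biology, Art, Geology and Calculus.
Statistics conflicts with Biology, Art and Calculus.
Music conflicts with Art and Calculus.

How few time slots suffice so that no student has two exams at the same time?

3

Econ, Music, Art pairwise conflict, so at least 3 time slots are needed.
Using 3 time slots: History=1, Algebra=1, Logic=1, Econ=1, Statistics=3, Music=3, Biology=2, Art=2, Geology=2, Calculus=2. Every pair that conflicts lands in different time slots.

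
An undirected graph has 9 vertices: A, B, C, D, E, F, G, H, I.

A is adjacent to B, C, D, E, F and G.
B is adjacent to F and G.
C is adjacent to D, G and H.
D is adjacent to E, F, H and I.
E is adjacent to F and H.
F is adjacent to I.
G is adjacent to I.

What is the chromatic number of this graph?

A, D, E, F form a clique, so at least 4 colors are needed.
4 colors suffice: color red → {A, H, I}; color blue → {D, G}; color green → {C, F}; color yellow → {B, E}. Every edge joins two different colors.

4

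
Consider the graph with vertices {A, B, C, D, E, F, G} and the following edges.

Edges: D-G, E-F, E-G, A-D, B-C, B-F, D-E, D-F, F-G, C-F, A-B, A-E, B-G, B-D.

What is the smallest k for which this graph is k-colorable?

B, D, F, G are pairwise adjacent (a clique of size 4), so at least 4 colors are needed.
4 colors suffice: color red → {A, F}; color blue → {C, D}; color green → {B, E}; color yellow → {G}. Each edge has distinct colors on its endpoints.

4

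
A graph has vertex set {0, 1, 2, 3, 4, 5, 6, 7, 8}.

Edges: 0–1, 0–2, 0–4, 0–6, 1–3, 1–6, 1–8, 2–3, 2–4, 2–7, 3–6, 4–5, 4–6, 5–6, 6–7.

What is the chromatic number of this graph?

4, 5, 6 are mutually adjacent, so at least 3 colors are needed.
A valid assignment using 3 colors: 0=blue, 1=green, 2=red, 3=blue, 4=green, 5=blue, 6=red, 7=blue, 8=red. Every edge joins two different colors.

3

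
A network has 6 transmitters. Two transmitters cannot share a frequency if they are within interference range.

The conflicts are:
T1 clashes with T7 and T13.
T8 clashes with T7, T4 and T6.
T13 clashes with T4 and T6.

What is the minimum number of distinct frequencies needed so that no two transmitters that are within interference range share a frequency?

3

The cycle T7-T8-T4-T13-T1-T7 has odd length 5, so it cannot be 2-colored; at least 3 frequencies are needed.
3 frequencies suffice: frequency 1 → {T8, T13}; frequency 2 → {T7, T4, T6}; frequency 3 → {T1}. Every pair that conflicts lands in different frequencies.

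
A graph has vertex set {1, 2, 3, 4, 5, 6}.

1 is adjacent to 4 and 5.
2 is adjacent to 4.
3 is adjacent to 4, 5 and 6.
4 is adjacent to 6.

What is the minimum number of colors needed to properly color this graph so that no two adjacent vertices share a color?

3

3, 4, 6 are pairwise adjacent, so at least 3 colors are needed.
3 colors suffice: color a → {4, 5}; color b → {1, 2, 3}; color c → {6}. Each edge has distinct colors on its endpoints.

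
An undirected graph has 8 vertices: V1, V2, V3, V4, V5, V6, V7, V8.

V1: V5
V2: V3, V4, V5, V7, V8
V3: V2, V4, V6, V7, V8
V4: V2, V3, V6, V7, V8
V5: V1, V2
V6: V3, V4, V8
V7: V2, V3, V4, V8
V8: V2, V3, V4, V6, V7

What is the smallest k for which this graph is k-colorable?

5

V2, V3, V4, V7, V8 are mutually adjacent (a clique of size 5), so at least 5 colors are needed.
5 colors suffice: V1=2, V2=4, V3=2, V4=1, V5=1, V6=4, V7=5, V8=3. Every edge joins two different colors.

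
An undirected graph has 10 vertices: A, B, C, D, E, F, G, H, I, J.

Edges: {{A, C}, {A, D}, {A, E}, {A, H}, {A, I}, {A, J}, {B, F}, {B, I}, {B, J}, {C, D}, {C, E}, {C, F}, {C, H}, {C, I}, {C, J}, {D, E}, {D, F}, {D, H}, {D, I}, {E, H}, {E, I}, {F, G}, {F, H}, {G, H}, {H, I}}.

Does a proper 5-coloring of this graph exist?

A, C, D, E, H, I are pairwise adjacent (a clique of size 6), so at least 6 colors are needed.
So 5 colors are not enough.

No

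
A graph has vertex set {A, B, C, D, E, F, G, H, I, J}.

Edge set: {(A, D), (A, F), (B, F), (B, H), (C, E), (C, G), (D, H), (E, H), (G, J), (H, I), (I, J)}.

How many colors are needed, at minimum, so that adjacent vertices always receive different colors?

The cycle A-D-H-B-F-A has odd length 5, so it cannot be 2-colored; at least 3 colors are needed.
3 colors suffice: A=2, B=2, C=1, D=3, E=2, F=1, G=2, H=1, I=2, J=1. No two adjacent vertices share a color.

3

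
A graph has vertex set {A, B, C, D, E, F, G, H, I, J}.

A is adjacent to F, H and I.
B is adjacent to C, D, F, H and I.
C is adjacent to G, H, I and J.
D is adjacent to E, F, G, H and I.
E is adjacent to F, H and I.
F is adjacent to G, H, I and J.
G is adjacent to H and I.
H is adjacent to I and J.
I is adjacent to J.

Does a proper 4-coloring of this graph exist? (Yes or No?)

D, E, F, H, I are pairwise adjacent (a clique of size 5), so at least 5 colors are needed.
So 4 colors are not enough.

No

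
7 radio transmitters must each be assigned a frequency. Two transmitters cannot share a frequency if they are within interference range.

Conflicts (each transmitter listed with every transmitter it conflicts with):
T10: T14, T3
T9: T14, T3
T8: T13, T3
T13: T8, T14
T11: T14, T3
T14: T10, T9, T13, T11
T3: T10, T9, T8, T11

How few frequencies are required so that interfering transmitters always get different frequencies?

The cycle T8-T3-T11-T14-T13-T8 has odd length 5, so it cannot be 2-colored; at least 3 frequencies are needed.
3 frequencies suffice: frequency 1 → {T14, T3}; frequency 2 → {T10, T9, T13, T11}; frequency 3 → {T8}. No two conflicting transmitters share a frequency.

3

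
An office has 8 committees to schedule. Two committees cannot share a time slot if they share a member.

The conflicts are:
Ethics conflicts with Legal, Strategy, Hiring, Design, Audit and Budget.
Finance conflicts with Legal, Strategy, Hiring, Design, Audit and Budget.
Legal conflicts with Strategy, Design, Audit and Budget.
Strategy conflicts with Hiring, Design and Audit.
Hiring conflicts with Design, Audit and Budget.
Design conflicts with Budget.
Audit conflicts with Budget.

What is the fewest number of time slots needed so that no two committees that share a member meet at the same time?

4

Ethics, Legal, Design, Budget are mutually in conflict, so at least 4 time slots are needed.
A valid assignment using 4 time slots: Ethics=3, Finance=3, Legal=2, Strategy=4, Hiring=2, Design=1, Audit=1, Budget=4. Each listed conflict is separated.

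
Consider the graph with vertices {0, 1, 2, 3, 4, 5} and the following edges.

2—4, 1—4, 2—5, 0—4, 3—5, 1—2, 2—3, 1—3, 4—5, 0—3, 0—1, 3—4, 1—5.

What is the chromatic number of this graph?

5

1, 2, 3, 4, 5 form a clique, so at least 5 colors are needed.
5 colors suffice: color red → {1}; color blue → {4}; color green → {3}; color yellow → {0, 5}; color purple → {2}. Each edge has distinct colors on its endpoints.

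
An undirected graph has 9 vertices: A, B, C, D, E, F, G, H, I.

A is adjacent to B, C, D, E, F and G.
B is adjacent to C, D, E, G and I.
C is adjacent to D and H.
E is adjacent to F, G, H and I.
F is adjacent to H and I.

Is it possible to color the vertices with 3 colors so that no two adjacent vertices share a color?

No

A, B, E, G form a clique, so at least 4 colors are needed.
So 3 colors are not enough.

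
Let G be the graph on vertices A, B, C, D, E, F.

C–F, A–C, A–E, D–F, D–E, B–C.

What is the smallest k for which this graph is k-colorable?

3

The cycle E-A-C-F-D-E has odd length 5, so it cannot be 2-colored; at least 3 colors are needed.
3 colors suffice: color 1 → {C, D}; color 2 → {A, B, F}; color 3 → {E}. Every edge joins two different colors.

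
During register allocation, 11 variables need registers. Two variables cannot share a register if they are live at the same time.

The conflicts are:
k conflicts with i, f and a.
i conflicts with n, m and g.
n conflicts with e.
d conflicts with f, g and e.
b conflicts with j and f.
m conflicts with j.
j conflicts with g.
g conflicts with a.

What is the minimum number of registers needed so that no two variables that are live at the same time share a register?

The cycle d-g-a-k-f-d has odd length 5, so it cannot be 2-colored; at least 3 registers are needed.
Using 3 registers: k=1, i=2, n=1, d=2, b=1, m=1, j=2, f=3, g=1, e=3, a=2. No two conflicting variables share a register.

3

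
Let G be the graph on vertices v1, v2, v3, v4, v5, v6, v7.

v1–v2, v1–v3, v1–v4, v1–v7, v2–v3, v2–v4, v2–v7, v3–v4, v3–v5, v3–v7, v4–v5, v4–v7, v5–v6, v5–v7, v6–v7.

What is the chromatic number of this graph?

5

v1, v2, v3, v4, v7 form a clique, so at least 5 colors are needed.
5 colors suffice: color 1 → {v7}; color 2 → {v3, v6}; color 3 → {v4}; color 4 → {v2, v5}; color 5 → {v1}. No two adjacent vertices share a color.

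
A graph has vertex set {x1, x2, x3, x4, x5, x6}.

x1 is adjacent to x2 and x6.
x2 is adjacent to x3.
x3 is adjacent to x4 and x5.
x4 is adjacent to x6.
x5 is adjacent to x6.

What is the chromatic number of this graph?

3

The cycle x2-x1-x6-x5-x3-x2 has odd length 5, so it cannot be 2-colored; at least 3 colors are needed.
3 colors suffice: color 1 → {x3, x6}; color 2 → {x1, x4, x5}; color 3 → {x2}. No two adjacent vertices share a color.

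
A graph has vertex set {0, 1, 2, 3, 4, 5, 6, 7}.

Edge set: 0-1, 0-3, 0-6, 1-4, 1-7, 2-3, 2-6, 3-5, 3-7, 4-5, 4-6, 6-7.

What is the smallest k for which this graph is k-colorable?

3

The cycle 5-3-2-6-4-5 has odd length 5, so it cannot be 2-colored; at least 3 colors are needed.
3 colors suffice: 0=b, 1=a, 2=b, 3=a, 4=b, 5=c, 6=a, 7=b. Each edge has distinct colors on its endpoints.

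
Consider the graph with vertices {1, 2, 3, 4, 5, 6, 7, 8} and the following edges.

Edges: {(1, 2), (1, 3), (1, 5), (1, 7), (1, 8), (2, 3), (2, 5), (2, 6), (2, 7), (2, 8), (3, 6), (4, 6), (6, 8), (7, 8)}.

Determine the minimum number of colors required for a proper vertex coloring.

1, 2, 7, 8 are pairwise adjacent (a clique of size 4), so at least 4 colors are needed.
A valid assignment using 4 colors: 1=b, 2=a, 3=c, 4=a, 5=c, 6=b, 7=d, 8=c. Each edge has distinct colors on its endpoints.

4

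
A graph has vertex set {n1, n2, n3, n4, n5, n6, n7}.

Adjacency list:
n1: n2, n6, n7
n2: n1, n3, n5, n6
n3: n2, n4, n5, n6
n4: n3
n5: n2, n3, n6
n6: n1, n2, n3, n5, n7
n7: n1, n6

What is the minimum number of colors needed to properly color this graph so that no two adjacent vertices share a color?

4

n2, n3, n5, n6 are pairwise adjacent (a clique of size 4), so at least 4 colors are needed.
A valid assignment using 4 colors: n1=3, n2=2, n3=3, n4=1, n5=4, n6=1, n7=2. Each edge has distinct colors on its endpoints.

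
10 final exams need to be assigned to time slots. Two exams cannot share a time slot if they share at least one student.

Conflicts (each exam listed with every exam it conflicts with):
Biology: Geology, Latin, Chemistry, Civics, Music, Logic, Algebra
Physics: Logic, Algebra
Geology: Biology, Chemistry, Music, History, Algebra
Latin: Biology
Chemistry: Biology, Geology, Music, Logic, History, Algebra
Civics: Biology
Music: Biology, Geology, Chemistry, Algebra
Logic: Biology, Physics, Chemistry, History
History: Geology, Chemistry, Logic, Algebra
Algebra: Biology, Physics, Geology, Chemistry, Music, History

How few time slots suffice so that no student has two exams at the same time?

Biology, Geology, Chemistry, Music, Algebra are mutually in conflict, so at least 5 time slots are needed.
5 time slots suffice: time slot 1 → {Biology, Physics, History}; time slot 2 → {Latin, Civics, Logic, Algebra}; time slot 3 → {Chemistry}; time slot 4 → {Geology}; time slot 5 → {Music}. Each listed conflict is separated.

5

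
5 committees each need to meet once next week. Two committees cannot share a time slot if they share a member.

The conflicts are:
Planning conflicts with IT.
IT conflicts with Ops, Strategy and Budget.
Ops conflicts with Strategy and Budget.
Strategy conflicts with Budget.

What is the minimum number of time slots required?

IT, Ops, Strategy, Budget pairwise conflict, so at least 4 time slots are needed.
4 time slots suffice: Planning=2, IT=1, Ops=2, Strategy=3, Budget=4. No two conflicting committees share a time slot.

4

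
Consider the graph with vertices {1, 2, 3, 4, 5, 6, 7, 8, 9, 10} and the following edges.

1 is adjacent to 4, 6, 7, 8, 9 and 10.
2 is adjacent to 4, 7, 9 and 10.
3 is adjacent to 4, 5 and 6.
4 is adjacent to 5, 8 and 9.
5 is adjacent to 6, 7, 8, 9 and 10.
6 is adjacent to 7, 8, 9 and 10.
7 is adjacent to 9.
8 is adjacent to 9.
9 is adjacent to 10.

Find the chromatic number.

5, 6, 9, 10 are mutually adjacent (a clique of size 4), so at least 4 colors are needed.
One proper 4-coloring: 1=green, 2=green, 3=red, 4=blue, 5=green, 6=blue, 7=yellow, 8=yellow, 9=red, 10=yellow. No two adjacent vertices share a color.

4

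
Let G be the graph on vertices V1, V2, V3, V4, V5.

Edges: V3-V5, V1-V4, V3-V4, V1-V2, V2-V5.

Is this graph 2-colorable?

The cycle V2-V1-V4-V3-V5-V2 has odd length 5, so it cannot be 2-colored; at least 3 colors are needed.
So 2 colors are not enough.

No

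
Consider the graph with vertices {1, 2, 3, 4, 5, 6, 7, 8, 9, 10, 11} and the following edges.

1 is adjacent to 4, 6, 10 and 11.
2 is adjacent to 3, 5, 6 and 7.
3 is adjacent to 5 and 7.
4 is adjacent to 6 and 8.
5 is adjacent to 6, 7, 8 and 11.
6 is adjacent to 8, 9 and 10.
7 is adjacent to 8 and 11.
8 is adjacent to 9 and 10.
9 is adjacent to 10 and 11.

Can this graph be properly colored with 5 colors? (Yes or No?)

The chromatic number is 4. 2, 3, 5, 7 form a clique, so at least 4 colors are needed.
4 colors suffice: color red → {6, 7}; color blue → {1, 5, 9}; color green → {2, 8, 11}; color yellow → {3, 4, 10}.
Since 5 ≥ 4, a proper 5-coloring certainly exists.

Yes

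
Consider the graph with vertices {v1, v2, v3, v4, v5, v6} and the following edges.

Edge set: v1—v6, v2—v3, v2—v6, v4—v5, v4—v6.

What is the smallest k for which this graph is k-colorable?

2

v4 and v5 are adjacent, so at least 2 colors are needed.
One proper 2-coloring: v1=B, v2=B, v3=R, v4=B, v5=R, v6=R. No two adjacent vertices share a color.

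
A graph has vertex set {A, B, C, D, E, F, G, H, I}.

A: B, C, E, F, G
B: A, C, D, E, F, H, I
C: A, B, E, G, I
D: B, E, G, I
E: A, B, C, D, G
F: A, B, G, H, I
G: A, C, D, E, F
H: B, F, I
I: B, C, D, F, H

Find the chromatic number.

4

A, C, E, G are mutually adjacent (a clique of size 4), so at least 4 colors are needed.
4 colors suffice: color 1 → {B, G}; color 2 → {C, D, F}; color 3 → {E, I}; color 4 → {A, H}. Every edge joins two different colors.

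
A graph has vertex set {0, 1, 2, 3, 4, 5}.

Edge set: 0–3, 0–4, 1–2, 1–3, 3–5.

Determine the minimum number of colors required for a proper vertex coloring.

3 and 5 are adjacent, so at least 2 colors are needed.
A valid assignment using 2 colors: 0=blue, 1=blue, 2=red, 3=red, 4=red, 5=blue. No two adjacent vertices share a color.

2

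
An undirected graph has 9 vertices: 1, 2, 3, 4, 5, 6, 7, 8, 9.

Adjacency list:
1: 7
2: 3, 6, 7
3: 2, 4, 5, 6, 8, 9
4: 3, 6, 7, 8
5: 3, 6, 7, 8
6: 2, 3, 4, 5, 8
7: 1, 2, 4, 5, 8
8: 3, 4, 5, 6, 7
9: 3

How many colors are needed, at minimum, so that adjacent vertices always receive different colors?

4

3, 5, 6, 8 are mutually adjacent (a clique of size 4), so at least 4 colors are needed.
4 colors suffice: color a → {3, 7}; color b → {1, 6, 9}; color c → {2, 8}; color d → {4, 5}. Each edge has distinct colors on its endpoints.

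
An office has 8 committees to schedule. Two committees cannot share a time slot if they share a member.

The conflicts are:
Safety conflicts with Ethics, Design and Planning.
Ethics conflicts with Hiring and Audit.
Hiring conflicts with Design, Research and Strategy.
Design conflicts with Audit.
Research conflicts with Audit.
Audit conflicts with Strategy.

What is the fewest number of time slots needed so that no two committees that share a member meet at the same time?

Hiring and Strategy conflict, so at least 2 time slots are needed.
2 time slots suffice: time slot 1 → {Safety, Hiring, Audit}; time slot 2 → {Ethics, Design, Research, Planning, Strategy}. Every pair that conflicts lands in different time slots.

2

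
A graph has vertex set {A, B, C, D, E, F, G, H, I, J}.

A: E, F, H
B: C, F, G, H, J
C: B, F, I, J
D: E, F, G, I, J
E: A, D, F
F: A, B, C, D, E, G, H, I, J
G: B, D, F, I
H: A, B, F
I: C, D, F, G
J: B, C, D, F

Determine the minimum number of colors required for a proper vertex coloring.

D, F, G, I are pairwise adjacent (a clique of size 4), so at least 4 colors are needed.
4 colors suffice: A=blue, B=blue, C=green, D=blue, E=green, F=red, G=green, H=green, I=yellow, J=yellow. No two adjacent vertices share a color.

4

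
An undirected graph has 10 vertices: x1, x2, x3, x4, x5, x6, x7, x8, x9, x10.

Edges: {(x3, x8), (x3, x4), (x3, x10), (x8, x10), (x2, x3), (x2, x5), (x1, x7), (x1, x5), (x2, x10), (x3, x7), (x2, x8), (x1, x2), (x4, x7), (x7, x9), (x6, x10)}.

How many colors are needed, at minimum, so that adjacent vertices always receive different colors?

4

x2, x3, x8, x10 are pairwise adjacent (a clique of size 4), so at least 4 colors are needed.
4 colors suffice: color 1 → {x1, x3, x6, x9}; color 2 → {x2, x7}; color 3 → {x4, x5, x10}; color 4 → {x8}. No two adjacent vertices share a color.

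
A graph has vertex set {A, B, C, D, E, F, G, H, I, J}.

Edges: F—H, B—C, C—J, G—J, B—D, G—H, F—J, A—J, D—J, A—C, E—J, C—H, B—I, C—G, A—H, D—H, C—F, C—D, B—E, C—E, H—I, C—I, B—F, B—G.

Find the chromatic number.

3

B, C, I are mutually adjacent, so at least 3 colors are needed.
3 colors suffice: A=3, B=2, C=1, D=3, E=3, F=3, G=3, H=2, I=3, J=2. Each edge has distinct colors on its endpoints.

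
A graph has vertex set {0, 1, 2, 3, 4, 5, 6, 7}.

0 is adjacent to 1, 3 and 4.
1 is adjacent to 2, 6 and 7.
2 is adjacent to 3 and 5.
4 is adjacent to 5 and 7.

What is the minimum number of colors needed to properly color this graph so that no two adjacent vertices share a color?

The cycle 7-4-5-2-1-7 has odd length 5, so it cannot be 2-colored; at least 3 colors are needed.
3 colors suffice: 0=blue, 1=red, 2=blue, 3=red, 4=red, 5=green, 6=blue, 7=blue. No two adjacent vertices share a color.

3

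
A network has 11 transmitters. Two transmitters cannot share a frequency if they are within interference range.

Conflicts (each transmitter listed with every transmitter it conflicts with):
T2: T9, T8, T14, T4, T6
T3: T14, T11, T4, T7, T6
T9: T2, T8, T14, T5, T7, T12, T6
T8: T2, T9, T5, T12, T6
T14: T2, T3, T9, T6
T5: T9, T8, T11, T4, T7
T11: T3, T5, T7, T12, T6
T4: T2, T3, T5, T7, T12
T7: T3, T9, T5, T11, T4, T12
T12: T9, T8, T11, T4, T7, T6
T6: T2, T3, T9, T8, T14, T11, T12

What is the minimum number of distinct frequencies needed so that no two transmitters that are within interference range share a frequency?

T2, T9, T14, T6 are mutually in conflict, so at least 4 frequencies are needed.
Using 4 frequencies: T2=3, T3=3, T9=1, T8=4, T14=4, T5=3, T11=1, T4=1, T7=2, T12=3, T6=2. No two conflicting transmitters share a frequency.

4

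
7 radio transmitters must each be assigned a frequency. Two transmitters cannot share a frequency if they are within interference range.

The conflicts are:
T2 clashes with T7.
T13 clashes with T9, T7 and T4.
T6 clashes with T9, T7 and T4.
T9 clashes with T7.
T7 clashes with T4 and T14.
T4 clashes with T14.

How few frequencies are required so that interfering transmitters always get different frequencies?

T6, T9, T7 are mutually in conflict, so at least 3 frequencies are needed.
3 frequencies suffice: frequency 1 → {T7}; frequency 2 → {T2, T9, T4}; frequency 3 → {T13, T6, T14}. Every pair that conflicts lands in different frequencies.

3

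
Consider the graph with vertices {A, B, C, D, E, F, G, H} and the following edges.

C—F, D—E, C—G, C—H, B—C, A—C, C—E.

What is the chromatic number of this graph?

2

C and H are adjacent, so at least 2 colors are needed.
2 colors suffice: A=2, B=2, C=1, D=1, E=2, F=2, G=2, H=2. Every edge joins two different colors.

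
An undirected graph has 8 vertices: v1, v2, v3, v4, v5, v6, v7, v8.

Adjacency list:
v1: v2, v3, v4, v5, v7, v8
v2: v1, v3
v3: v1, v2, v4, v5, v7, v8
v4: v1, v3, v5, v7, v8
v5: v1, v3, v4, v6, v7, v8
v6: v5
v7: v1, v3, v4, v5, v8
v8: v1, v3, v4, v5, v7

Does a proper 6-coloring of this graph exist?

Yes

The chromatic number is 6. v1, v3, v4, v5, v7, v8 form a clique, so at least 6 colors are needed.
6 colors suffice: color 1 → {v1, v6}; color 2 → {v2, v5}; color 3 → {v3}; color 4 → {v7}; color 5 → {v8}; color 6 → {v4}.
That is already a proper 6-coloring.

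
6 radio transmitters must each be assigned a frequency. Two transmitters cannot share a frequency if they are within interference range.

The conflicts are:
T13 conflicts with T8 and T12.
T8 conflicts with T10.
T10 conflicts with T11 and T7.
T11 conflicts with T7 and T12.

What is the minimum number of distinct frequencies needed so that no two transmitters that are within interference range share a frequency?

3

T10, T11, T7 pairwise conflict, so at least 3 frequencies are needed.
A valid assignment using 3 frequencies: T13=3, T8=2, T10=1, T11=2, T7=3, T12=1. No two conflicting transmitters share a frequency.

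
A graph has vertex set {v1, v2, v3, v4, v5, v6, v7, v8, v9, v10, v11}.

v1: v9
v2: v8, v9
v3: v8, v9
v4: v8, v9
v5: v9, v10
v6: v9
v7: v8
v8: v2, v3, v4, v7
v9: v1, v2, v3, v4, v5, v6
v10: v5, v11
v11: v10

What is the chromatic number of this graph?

2

v2 and v8 are adjacent, so at least 2 colors are needed.
2 colors suffice: color red → {v8, v9, v10}; color blue → {v1, v2, v3, v4, v5, v6, v7, v11}. Each edge has distinct colors on its endpoints.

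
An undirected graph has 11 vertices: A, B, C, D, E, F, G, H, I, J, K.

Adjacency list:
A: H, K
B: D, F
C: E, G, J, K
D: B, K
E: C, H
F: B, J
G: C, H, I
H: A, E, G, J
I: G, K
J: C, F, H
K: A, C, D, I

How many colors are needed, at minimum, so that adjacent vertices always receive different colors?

The cycle G-H-A-K-I-G has odd length 5, so it cannot be 2-colored; at least 3 colors are needed.
3 colors suffice: color 1 → {B, C, H, I}; color 2 → {E, G, J, K}; color 3 → {A, D, F}. Every edge joins two different colors.

3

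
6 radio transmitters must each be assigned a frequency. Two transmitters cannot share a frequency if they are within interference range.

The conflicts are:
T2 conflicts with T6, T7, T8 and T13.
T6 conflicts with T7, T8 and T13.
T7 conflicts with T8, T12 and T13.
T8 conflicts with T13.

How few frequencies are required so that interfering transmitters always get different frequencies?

T2, T6, T7, T8, T13 pairwise conflict, so at least 5 frequencies are needed.
Using 5 frequencies: T2=4, T6=2, T7=1, T8=5, T12=2, T13=3. No two conflicting transmitters share a frequency.

5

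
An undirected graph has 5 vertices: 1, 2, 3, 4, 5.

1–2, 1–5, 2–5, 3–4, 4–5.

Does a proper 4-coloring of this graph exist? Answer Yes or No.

Yes

The chromatic number is 3. 1, 2, 5 are mutually adjacent, so at least 3 colors are needed.
A valid assignment using 3 colors: 1=b, 2=c, 3=a, 4=b, 5=a.
Since 4 ≥ 3, a proper 4-coloring certainly exists.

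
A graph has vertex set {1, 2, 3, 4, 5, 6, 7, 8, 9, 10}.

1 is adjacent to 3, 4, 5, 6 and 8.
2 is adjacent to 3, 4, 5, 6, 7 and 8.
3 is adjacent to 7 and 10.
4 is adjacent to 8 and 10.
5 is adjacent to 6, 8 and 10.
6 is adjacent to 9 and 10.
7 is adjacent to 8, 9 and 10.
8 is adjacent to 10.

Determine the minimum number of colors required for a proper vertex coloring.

3

1, 5, 6 are pairwise adjacent, so at least 3 colors are needed.
3 colors suffice: color a → {1, 2, 9, 10}; color b → {3, 6, 8}; color c → {4, 5, 7}. No two adjacent vertices share a color.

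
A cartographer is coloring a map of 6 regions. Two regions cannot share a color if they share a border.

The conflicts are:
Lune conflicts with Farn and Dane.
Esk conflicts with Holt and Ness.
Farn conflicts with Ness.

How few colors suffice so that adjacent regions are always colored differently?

Esk and Holt conflict, so at least 2 colors are needed.
2 colors suffice: Lune=2, Esk=1, Farn=1, Holt=2, Dane=1, Ness=2. No two conflicting regions share a color.

2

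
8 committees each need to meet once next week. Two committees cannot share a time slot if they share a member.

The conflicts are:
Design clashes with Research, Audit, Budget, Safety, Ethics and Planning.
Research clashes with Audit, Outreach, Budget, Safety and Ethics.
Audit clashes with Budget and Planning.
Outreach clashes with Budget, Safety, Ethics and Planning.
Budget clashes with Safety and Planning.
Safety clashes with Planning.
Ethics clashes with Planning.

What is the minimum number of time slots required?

Research, Outreach, Budget, Safety all conflict with each other, so at least 4 time slots are needed.
4 time slots suffice: time slot 1 → {Budget, Ethics}; time slot 2 → {Research, Planning}; time slot 3 → {Design, Outreach}; time slot 4 → {Audit, Safety}. Every pair that conflicts lands in different time slots.

4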